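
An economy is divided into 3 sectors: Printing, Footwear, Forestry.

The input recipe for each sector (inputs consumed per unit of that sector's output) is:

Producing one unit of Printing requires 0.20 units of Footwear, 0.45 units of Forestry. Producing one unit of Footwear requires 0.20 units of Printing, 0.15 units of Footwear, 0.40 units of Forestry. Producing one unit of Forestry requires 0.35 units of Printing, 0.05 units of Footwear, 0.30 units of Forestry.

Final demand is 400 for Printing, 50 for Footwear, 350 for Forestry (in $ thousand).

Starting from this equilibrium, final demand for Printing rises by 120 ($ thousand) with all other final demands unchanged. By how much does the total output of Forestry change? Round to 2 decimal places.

Δx_3 = 145.81

I − A =
  [   1.00    -0.20    -0.35]
  [  -0.20     0.85    -0.05]
  [  -0.45    -0.40     0.70]
Cofactors of I−A, C_ij = (−1)^(i+j)·(minor ij) (rows/columns in the sector order above):
  C_11 = (0.85)(0.70) − (-0.05)(-0.40) = 0.5750
  C_12 = −[(-0.20)(0.70) − (-0.05)(-0.45)] = 0.1625
  C_13 = (-0.20)(-0.40) − (0.85)(-0.45) = 0.4625
  C_21 = −[(-0.20)(0.70) − (-0.35)(-0.40)] = 0.2800
  C_22 = (1.00)(0.70) − (-0.35)(-0.45) = 0.5425
  C_23 = −[(1.00)(-0.40) − (-0.20)(-0.45)] = 0.4900
  C_31 = (-0.20)(-0.05) − (-0.35)(0.85) = 0.3075
  C_32 = −[(1.00)(-0.05) − (-0.35)(-0.20)] = 0.1200
  C_33 = (1.00)(0.85) − (-0.20)(-0.20) = 0.8100
det(I−A) = Σ_j (I−A)_1j·C_1j = (1.00)(0.5750) + (-0.20)(0.1625) + (-0.35)(0.4625) = 0.380625
adj(I−A) = Cᵀ =
  [ 0.5750   0.2800   0.3075]
  [ 0.1625   0.5425   0.1200]
  [ 0.4625   0.4900   0.8100]
(I − A)⁻¹ = adj(I−A) / det(I−A) ≈
  [   1.5107     0.7356     0.8079]
  [   0.4269     1.4253     0.3153]
  [   1.2151     1.2874     2.1281]
Δx = (I − A)⁻¹ Δd with Δd having +120 in the Printing component and 0 elsewhere.
So Δx_3 = L_31 · (+120), where L_31 = adj(I−A)_31 / det(I−A) = 0.4625 / 0.380625.
Δx_3 = 0.4625 × (+120) / 0.380625 = 55.50 / 0.380625 ≈ 145.81.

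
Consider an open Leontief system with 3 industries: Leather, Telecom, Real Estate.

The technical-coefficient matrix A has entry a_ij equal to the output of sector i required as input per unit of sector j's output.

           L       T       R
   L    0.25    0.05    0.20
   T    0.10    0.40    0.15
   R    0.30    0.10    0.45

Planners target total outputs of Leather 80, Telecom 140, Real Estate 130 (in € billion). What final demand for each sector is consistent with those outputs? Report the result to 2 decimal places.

I − A =
  [   0.75    -0.05    -0.20]
  [  -0.10     0.60    -0.15]
  [  -0.30    -0.10     0.55]
d = (I − A) x:
  d_L = (+0.75)·80 + (-0.05)·140 + (-0.20)·130 = 27.00
  d_T = (-0.10)·80 + (+0.60)·140 + (-0.15)·130 = 56.50
  d_R = (-0.30)·80 + (-0.10)·140 + (+0.55)·130 = 33.50

d_L = 27.00, d_T = 56.50, d_R = 33.50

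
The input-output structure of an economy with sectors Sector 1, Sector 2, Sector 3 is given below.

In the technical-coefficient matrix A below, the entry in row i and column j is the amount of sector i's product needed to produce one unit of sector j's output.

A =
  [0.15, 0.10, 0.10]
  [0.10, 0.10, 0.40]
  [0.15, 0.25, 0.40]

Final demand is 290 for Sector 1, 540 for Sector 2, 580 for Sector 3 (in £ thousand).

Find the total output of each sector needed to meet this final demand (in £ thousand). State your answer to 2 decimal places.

I − A =
  [   0.85    -0.10    -0.10]
  [  -0.10     0.90    -0.40]
  [  -0.15    -0.25     0.60]
Cofactors of I−A, C_ij = (−1)^(i+j)·(minor ij) (rows/columns in the sector order above):
  C_11 = (0.90)(0.60) − (-0.40)(-0.25) = 0.4400
  C_12 = −[(-0.10)(0.60) − (-0.40)(-0.15)] = 0.1200
  C_13 = (-0.10)(-0.25) − (0.90)(-0.15) = 0.1600
  C_21 = −[(-0.10)(0.60) − (-0.10)(-0.25)] = 0.0850
  C_22 = (0.85)(0.60) − (-0.10)(-0.15) = 0.4950
  C_23 = −[(0.85)(-0.25) − (-0.10)(-0.15)] = 0.2275
  C_31 = (-0.10)(-0.40) − (-0.10)(0.90) = 0.1300
  C_32 = −[(0.85)(-0.40) − (-0.10)(-0.10)] = 0.3500
  C_33 = (0.85)(0.90) − (-0.10)(-0.10) = 0.7550
det(I−A) = Σ_j (I−A)_1j·C_1j = (0.85)(0.4400) + (-0.10)(0.1200) + (-0.10)(0.1600) = 0.3460
adj(I−A) = Cᵀ =
  [ 0.4400   0.0850   0.1300]
  [ 0.1200   0.4950   0.3500]
  [ 0.1600   0.2275   0.7550]
(I − A)⁻¹ = adj(I−A) / det(I−A) ≈
  [   1.2717     0.2457     0.3757]
  [   0.3468     1.4306     1.0116]
  [   0.4624     0.6575     2.1821]
x = (I − A)⁻¹ d = adj(I−A)·d / det(I−A), with det(I−A) = 0.3460:
  x_1 = (0.4400·290 + 0.0850·540 + 0.1300·580) / 0.3460 = 248.90 / 0.3460 ≈ 719.36
  x_2 = (0.1200·290 + 0.4950·540 + 0.3500·580) / 0.3460 = 505.10 / 0.3460 ≈ 1459.83
  x_3 = (0.1600·290 + 0.2275·540 + 0.7550·580) / 0.3460 = 607.15 / 0.3460 ≈ 1754.77

x_1 = 719.36, x_2 = 1459.83, x_3 = 1754.77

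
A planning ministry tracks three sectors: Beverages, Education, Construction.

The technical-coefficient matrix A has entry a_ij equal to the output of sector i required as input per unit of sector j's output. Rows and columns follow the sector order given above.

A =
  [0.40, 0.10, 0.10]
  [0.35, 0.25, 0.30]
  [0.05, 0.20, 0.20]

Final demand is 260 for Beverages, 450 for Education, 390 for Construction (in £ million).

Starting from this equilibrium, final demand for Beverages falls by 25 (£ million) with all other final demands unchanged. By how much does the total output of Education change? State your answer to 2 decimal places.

Δx_E = -25.99

I − A =
  [   0.60    -0.10    -0.10]
  [  -0.35     0.75    -0.30]
  [  -0.05    -0.20     0.80]
Cofactors of I−A, C_ij = (−1)^(i+j)·(minor ij) (rows/columns in the sector order above):
  C_11 = (0.75)(0.80) − (-0.30)(-0.20) = 0.5400
  C_12 = −[(-0.35)(0.80) − (-0.30)(-0.05)] = 0.2950
  C_13 = (-0.35)(-0.20) − (0.75)(-0.05) = 0.1075
  C_21 = −[(-0.10)(0.80) − (-0.10)(-0.20)] = 0.1000
  C_22 = (0.60)(0.80) − (-0.10)(-0.05) = 0.4750
  C_23 = −[(0.60)(-0.20) − (-0.10)(-0.05)] = 0.1250
  C_31 = (-0.10)(-0.30) − (-0.10)(0.75) = 0.1050
  C_32 = −[(0.60)(-0.30) − (-0.10)(-0.35)] = 0.2150
  C_33 = (0.60)(0.75) − (-0.10)(-0.35) = 0.4150
det(I−A) = Σ_j (I−A)_1j·C_1j = (0.60)(0.5400) + (-0.10)(0.2950) + (-0.10)(0.1075) = 0.28375
adj(I−A) = Cᵀ =
  [ 0.5400   0.1000   0.1050]
  [ 0.2950   0.4750   0.2150]
  [ 0.1075   0.1250   0.4150]
(I − A)⁻¹ = adj(I−A) / det(I−A) ≈
  [   1.9031     0.3524     0.3700]
  [   1.0396     1.6740     0.7577]
  [   0.3789     0.4405     1.4626]
Δx = (I − A)⁻¹ Δd with Δd having -25 in the Beverages component and 0 elsewhere.
So Δx_E = L_EB · (-25), where L_EB = adj(I−A)_EB / det(I−A) = 0.2950 / 0.28375.
Δx_E = 0.2950 × (-25) / 0.28375 = -7.375 / 0.28375 ≈ -25.99.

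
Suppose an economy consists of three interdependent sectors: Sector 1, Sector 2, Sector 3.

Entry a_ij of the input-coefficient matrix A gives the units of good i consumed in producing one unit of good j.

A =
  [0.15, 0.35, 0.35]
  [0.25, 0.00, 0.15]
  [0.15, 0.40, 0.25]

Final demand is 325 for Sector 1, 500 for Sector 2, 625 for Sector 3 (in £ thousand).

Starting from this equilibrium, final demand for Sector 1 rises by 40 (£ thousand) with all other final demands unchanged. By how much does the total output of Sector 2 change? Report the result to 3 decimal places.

I − A =
  [   0.85    -0.35    -0.35]
  [  -0.25     1.00    -0.15]
  [  -0.15    -0.40     0.75]
Cofactors of I−A, C_ij = (−1)^(i+j)·(minor ij) (rows/columns in the sector order above):
  C_11 = (1.00)(0.75) − (-0.15)(-0.40) = 0.6900
  C_12 = −[(-0.25)(0.75) − (-0.15)(-0.15)] = 0.2100
  C_13 = (-0.25)(-0.40) − (1.00)(-0.15) = 0.2500
  C_21 = −[(-0.35)(0.75) − (-0.35)(-0.40)] = 0.4025
  C_22 = (0.85)(0.75) − (-0.35)(-0.15) = 0.5850
  C_23 = −[(0.85)(-0.40) − (-0.35)(-0.15)] = 0.3925
  C_31 = (-0.35)(-0.15) − (-0.35)(1.00) = 0.4025
  C_32 = −[(0.85)(-0.15) − (-0.35)(-0.25)] = 0.2150
  C_33 = (0.85)(1.00) − (-0.35)(-0.25) = 0.7625
det(I−A) = Σ_j (I−A)_1j·C_1j = (0.85)(0.6900) + (-0.35)(0.2100) + (-0.35)(0.2500) = 0.4255
adj(I−A) = Cᵀ =
  [ 0.6900   0.4025   0.4025]
  [ 0.2100   0.5850   0.2150]
  [ 0.2500   0.3925   0.7625]
(I − A)⁻¹ = adj(I−A) / det(I−A) ≈
  [   1.6216     0.9459     0.9459]
  [   0.4935     1.3749     0.5053]
  [   0.5875     0.9224     1.7920]
Δx = (I − A)⁻¹ Δd with Δd having +40 in the Sector 1 component and 0 elsewhere.
So Δx_2 = L_21 · (+40), where L_21 = adj(I−A)_21 / det(I−A) = 0.2100 / 0.4255.
Δx_2 = 0.2100 × (+40) / 0.4255 = 8.40 / 0.4255 ≈ 19.741.

Δx_2 = 19.741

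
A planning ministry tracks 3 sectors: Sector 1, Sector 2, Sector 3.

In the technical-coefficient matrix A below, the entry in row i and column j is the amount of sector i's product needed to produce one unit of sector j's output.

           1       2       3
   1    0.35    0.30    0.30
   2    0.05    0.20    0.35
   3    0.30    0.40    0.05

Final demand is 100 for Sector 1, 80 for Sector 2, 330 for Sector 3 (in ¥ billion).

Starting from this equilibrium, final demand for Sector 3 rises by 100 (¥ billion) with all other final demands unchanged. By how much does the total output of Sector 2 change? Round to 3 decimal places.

I − A =
  [   0.65    -0.30    -0.30]
  [  -0.05     0.80    -0.35]
  [  -0.30    -0.40     0.95]
Cofactors of I−A, C_ij = (−1)^(i+j)·(minor ij) (rows/columns in the sector order above):
  C_11 = (0.80)(0.95) − (-0.35)(-0.40) = 0.6200
  C_12 = −[(-0.05)(0.95) − (-0.35)(-0.30)] = 0.1525
  C_13 = (-0.05)(-0.40) − (0.80)(-0.30) = 0.2600
  C_21 = −[(-0.30)(0.95) − (-0.30)(-0.40)] = 0.4050
  C_22 = (0.65)(0.95) − (-0.30)(-0.30) = 0.5275
  C_23 = −[(0.65)(-0.40) − (-0.30)(-0.30)] = 0.3500
  C_31 = (-0.30)(-0.35) − (-0.30)(0.80) = 0.3450
  C_32 = −[(0.65)(-0.35) − (-0.30)(-0.05)] = 0.2425
  C_33 = (0.65)(0.80) − (-0.30)(-0.05) = 0.5050
det(I−A) = Σ_j (I−A)_1j·C_1j = (0.65)(0.6200) + (-0.30)(0.1525) + (-0.30)(0.2600) = 0.27925
adj(I−A) = Cᵀ =
  [ 0.6200   0.4050   0.3450]
  [ 0.1525   0.5275   0.2425]
  [ 0.2600   0.3500   0.5050]
(I − A)⁻¹ = adj(I−A) / det(I−A) ≈
  [   2.2202     1.4503     1.2355]
  [   0.5461     1.8890     0.8684]
  [   0.9311     1.2534     1.8084]
Δx = (I − A)⁻¹ Δd with Δd having +100 in the Sector 3 component and 0 elsewhere.
So Δx_2 = L_23 · (+100), where L_23 = adj(I−A)_23 / det(I−A) = 0.2425 / 0.27925.
Δx_2 = 0.2425 × (+100) / 0.27925 = 24.25 / 0.27925 ≈ 86.840.

Δx_2 = 86.840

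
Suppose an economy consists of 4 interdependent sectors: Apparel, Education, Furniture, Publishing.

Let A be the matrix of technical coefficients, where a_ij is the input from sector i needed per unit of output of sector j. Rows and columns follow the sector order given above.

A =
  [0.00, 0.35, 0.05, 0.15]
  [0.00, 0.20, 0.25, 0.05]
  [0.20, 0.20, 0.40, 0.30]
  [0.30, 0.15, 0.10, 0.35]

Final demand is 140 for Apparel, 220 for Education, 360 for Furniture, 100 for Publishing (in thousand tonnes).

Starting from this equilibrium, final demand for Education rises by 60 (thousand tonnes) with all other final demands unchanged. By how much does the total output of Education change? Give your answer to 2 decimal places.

Δx_2 = 103.88

I − A =
  [   1.00    -0.35    -0.05    -0.15]
  [   0.00     0.80    -0.25    -0.05]
  [  -0.20    -0.20     0.60    -0.30]
  [  -0.30    -0.15    -0.10     0.65]
Compute the cofactors C_ij = (−1)^(i+j)·(3×3 minor ij) of I−A; the adjugate is their transpose:
adj(I−A) = Cᵀ =
  [ 0.238750   0.151250   0.101875   0.113750]
  [ 0.065000   0.319000   0.157000   0.112000]
  [ 0.177500   0.247500   0.471250   0.277500]
  [ 0.152500   0.181500   0.155750   0.404500]
det(I−A) = Σ_j (I−A)_1j·C_1j = (1.00)(0.238750) + (-0.35)(0.065000) + (-0.05)(0.177500) + (-0.15)(0.152500) = 0.18425
(I − A)⁻¹ = adj(I−A) / det(I−A) ≈
  [   1.2958     0.8209     0.5529     0.6174]
  [   0.3528     1.7313     0.8521     0.6079]
  [   0.9634     1.3433     2.5577     1.5061]
  [   0.8277     0.9851     0.8453     2.1954]
Δx = (I − A)⁻¹ Δd with Δd having +60 in the Education component and 0 elsewhere.
So Δx_2 = L_22 · (+60), where L_22 = adj(I−A)_22 / det(I−A) = 0.319000 / 0.18425.
Δx_2 = 0.319000 × (+60) / 0.18425 = 19.14 / 0.18425 ≈ 103.88.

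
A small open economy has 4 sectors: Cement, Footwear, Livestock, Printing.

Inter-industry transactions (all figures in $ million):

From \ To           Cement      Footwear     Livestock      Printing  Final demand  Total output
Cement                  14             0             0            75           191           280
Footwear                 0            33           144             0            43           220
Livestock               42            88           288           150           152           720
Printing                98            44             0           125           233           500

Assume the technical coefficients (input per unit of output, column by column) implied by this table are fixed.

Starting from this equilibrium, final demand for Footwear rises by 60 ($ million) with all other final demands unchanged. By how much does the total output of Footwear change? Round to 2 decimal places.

Technical coefficients a_ij = z_ij / X_j:
  a_CC = 14/280 = 0.05, a_FC = 0/280 = 0.00, a_LC = 42/280 = 0.15, a_PC = 98/280 = 0.35
  a_CF = 0/220 = 0.00, a_FF = 33/220 = 0.15, a_LF = 88/220 = 0.40, a_PF = 44/220 = 0.20
  a_CL = 0/720 = 0.00, a_FL = 144/720 = 0.20, a_LL = 288/720 = 0.40, a_PL = 0/720 = 0.00
  a_CP = 75/500 = 0.15, a_FP = 0/500 = 0.00, a_LP = 150/500 = 0.30, a_PP = 125/500 = 0.25
I − A =
  [   0.95     0.00     0.00    -0.15]
  [   0.00     0.85    -0.20     0.00]
  [  -0.15    -0.40     0.60    -0.30]
  [  -0.35    -0.20     0.00     0.75]
Compute the cofactors C_ij = (−1)^(i+j)·(3×3 minor ij) of I−A; the adjugate is their transpose:
adj(I−A) = Cᵀ =
  [ 0.310500   0.018000   0.006000   0.064500]
  [ 0.043500   0.396000   0.132000   0.061500]
  [ 0.184875   0.325500   0.561000   0.261375]
  [ 0.156500   0.114000   0.038000   0.408500]
det(I−A) = Σ_j (I−A)_1j·C_1j = (0.95)(0.310500) + (0.00)(0.043500) + (0.00)(0.184875) + (-0.15)(0.156500) = 0.2715
(I − A)⁻¹ = adj(I−A) / det(I−A) ≈
  [   1.1436     0.0663     0.0221     0.2376]
  [   0.1602     1.4586     0.4862     0.2265]
  [   0.6809     1.1989     2.0663     0.9627]
  [   0.5764     0.4199     0.1400     1.5046]
Δx = (I − A)⁻¹ Δd with Δd having +60 in the Footwear component and 0 elsewhere.
So Δx_F = L_FF · (+60), where L_FF = adj(I−A)_FF / det(I−A) = 0.396000 / 0.2715.
Δx_F = 0.396000 × (+60) / 0.2715 = 23.76 / 0.2715 ≈ 87.51.

Δx_F = 87.51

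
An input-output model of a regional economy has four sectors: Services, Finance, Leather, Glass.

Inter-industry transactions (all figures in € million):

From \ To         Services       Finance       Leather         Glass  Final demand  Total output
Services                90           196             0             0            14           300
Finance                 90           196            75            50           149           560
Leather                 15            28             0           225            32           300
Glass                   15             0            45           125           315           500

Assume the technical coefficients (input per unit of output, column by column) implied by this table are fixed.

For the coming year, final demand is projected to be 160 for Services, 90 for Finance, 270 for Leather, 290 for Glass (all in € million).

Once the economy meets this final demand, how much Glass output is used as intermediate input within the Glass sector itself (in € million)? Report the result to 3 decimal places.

z_GG = 135.368

Technical coefficients a_ij = z_ij / X_j:
  a_SS = 90/300 = 0.30, a_FS = 90/300 = 0.30, a_LS = 15/300 = 0.05, a_GS = 15/300 = 0.05
  a_SF = 196/560 = 0.35, a_FF = 196/560 = 0.35, a_LF = 28/560 = 0.05, a_GF = 0/560 = 0.00
  a_SL = 0/300 = 0.00, a_FL = 75/300 = 0.25, a_LL = 0/300 = 0.00, a_GL = 45/300 = 0.15
  a_SG = 0/500 = 0.00, a_FG = 50/500 = 0.10, a_LG = 225/500 = 0.45, a_GG = 125/500 = 0.25
I − A =
  [   0.70    -0.35     0.00     0.00]
  [  -0.30     0.65    -0.25    -0.10]
  [  -0.05    -0.05     1.00    -0.45]
  [  -0.05     0.00    -0.15     0.75]
Compute the cofactors C_ij = (−1)^(i+j)·(3×3 minor ij) of I−A; the adjugate is their transpose:
adj(I−A) = Cᵀ =
  [ 0.433500   0.238875   0.070875   0.074375]
  [ 0.225500   0.477750   0.141750   0.148750]
  [ 0.050500   0.047250   0.260750   0.162750]
  [ 0.039000   0.025375   0.056875   0.336875]
det(I−A) = Σ_j (I−A)_1j·C_1j = (0.70)(0.433500) + (-0.35)(0.225500) + (0.00)(0.050500) + (0.00)(0.039000) = 0.224525
(I − A)⁻¹ = adj(I−A) / det(I−A) ≈
  [   1.9307     1.0639     0.3157     0.3313]
  [   1.0043     2.1278     0.6313     0.6625]
  [   0.2249     0.2104     1.1613     0.7249]
  [   0.1737     0.1130     0.2533     1.5004]
First solve x = (I − A)⁻¹ d = adj(I−A)·d / det(I−A); in particular x_G = (0.039000·160 + 0.025375·90 + 0.056875·270 + 0.336875·290) / 0.224525 = 121.57375 / 0.224525 ≈ 541.47088.
Intermediate flow from G to G: z_GG = a_GG · x_G = 0.25 × 121.57375 / 0.224525 = 30.3934375 / 0.224525 ≈ 135.368.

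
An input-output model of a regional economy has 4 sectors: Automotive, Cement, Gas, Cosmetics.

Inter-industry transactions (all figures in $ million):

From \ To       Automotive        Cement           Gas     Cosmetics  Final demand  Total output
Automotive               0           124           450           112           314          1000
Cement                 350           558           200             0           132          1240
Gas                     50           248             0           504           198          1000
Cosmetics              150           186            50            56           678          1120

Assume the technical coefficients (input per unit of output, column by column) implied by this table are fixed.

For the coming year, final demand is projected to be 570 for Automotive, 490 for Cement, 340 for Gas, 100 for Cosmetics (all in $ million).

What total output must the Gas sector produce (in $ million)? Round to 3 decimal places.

x_3 = 1183.794

Technical coefficients a_ij = z_ij / X_j:
  a_11 = 0/1000 = 0.00, a_21 = 350/1000 = 0.35, a_31 = 50/1000 = 0.05, a_41 = 150/1000 = 0.15
  a_12 = 124/1240 = 0.10, a_22 = 558/1240 = 0.45, a_32 = 248/1240 = 0.20, a_42 = 186/1240 = 0.15
  a_13 = 450/1000 = 0.45, a_23 = 200/1000 = 0.20, a_33 = 0/1000 = 0.00, a_43 = 50/1000 = 0.05
  a_14 = 112/1120 = 0.10, a_24 = 0/1120 = 0.00, a_34 = 504/1120 = 0.45, a_44 = 56/1120 = 0.05
I − A =
  [   1.00    -0.10    -0.45    -0.10]
  [  -0.35     0.55    -0.20     0.00]
  [  -0.05    -0.20     1.00    -0.45]
  [  -0.15    -0.15    -0.05     0.95]
Compute the cofactors C_ij = (−1)^(i+j)·(3×3 minor ij) of I−A; the adjugate is their transpose:
adj(I−A) = Cᵀ =
  [ 0.458625   0.224625   0.259875   0.171375]
  [ 0.347625   0.860500   0.338375   0.196875]
  [ 0.153375   0.266750   0.475750   0.241500]
  [ 0.135375   0.185375   0.119500   0.430125]
det(I−A) = Σ_j (I−A)_1j·C_1j = (1.00)(0.458625) + (-0.10)(0.347625) + (-0.45)(0.153375) + (-0.10)(0.135375) = 0.34130625
(I − A)⁻¹ = adj(I−A) / det(I−A) ≈
  [   1.3437     0.6581     0.7614     0.5021]
  [   1.0185     2.5212     0.9914     0.5768]
  [   0.4494     0.7816     1.3939     0.7076]
  [   0.3966     0.5431     0.3501     1.2602]
x = (I − A)⁻¹ d = adj(I−A)·d / det(I−A), with det(I−A) = 0.34130625:
  x_1 = (0.458625·570 + 0.224625·490 + 0.259875·340 + 0.171375·100) / 0.34130625 = 476.9775 / 0.34130625 ≈ 1397.506
  x_2 = (0.347625·570 + 0.860500·490 + 0.338375·340 + 0.196875·100) / 0.34130625 = 754.52625 / 0.34130625 ≈ 2210.702
  x_3 = (0.153375·570 + 0.266750·490 + 0.475750·340 + 0.241500·100) / 0.34130625 = 404.03625 / 0.34130625 ≈ 1183.794
  x_4 = (0.135375·570 + 0.185375·490 + 0.119500·340 + 0.430125·100) / 0.34130625 = 251.64 / 0.34130625 ≈ 737.285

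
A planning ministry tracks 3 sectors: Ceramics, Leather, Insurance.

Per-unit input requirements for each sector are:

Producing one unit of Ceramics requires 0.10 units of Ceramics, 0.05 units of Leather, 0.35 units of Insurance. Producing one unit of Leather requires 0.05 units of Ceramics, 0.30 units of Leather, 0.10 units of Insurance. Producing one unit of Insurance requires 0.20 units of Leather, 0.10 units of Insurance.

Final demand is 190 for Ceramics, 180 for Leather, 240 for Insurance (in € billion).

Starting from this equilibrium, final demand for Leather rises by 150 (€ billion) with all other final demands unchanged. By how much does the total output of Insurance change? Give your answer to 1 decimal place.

Δx_3 = 29.7

I − A =
  [   0.90    -0.05     0.00]
  [  -0.05     0.70    -0.20]
  [  -0.35    -0.10     0.90]
Cofactors of I−A, C_ij = (−1)^(i+j)·(minor ij) (rows/columns in the sector order above):
  C_11 = (0.70)(0.90) − (-0.20)(-0.10) = 0.6100
  C_12 = −[(-0.05)(0.90) − (-0.20)(-0.35)] = 0.1150
  C_13 = (-0.05)(-0.10) − (0.70)(-0.35) = 0.2500
  C_21 = −[(-0.05)(0.90) − (0.00)(-0.10)] = 0.0450
  C_22 = (0.90)(0.90) − (0.00)(-0.35) = 0.8100
  C_23 = −[(0.90)(-0.10) − (-0.05)(-0.35)] = 0.1075
  C_31 = (-0.05)(-0.20) − (0.00)(0.70) = 0.0100
  C_32 = −[(0.90)(-0.20) − (0.00)(-0.05)] = 0.1800
  C_33 = (0.90)(0.70) − (-0.05)(-0.05) = 0.6275
det(I−A) = Σ_j (I−A)_1j·C_1j = (0.90)(0.6100) + (-0.05)(0.1150) + (0.00)(0.2500) = 0.54325
adj(I−A) = Cᵀ =
  [ 0.6100   0.0450   0.0100]
  [ 0.1150   0.8100   0.1800]
  [ 0.2500   0.1075   0.6275]
(I − A)⁻¹ = adj(I−A) / det(I−A) ≈
  [   1.1229     0.0828     0.0184]
  [   0.2117     1.4910     0.3313]
  [   0.4602     0.1979     1.1551]
Δx = (I − A)⁻¹ Δd with Δd having +150 in the Leather component and 0 elsewhere.
So Δx_3 = L_32 · (+150), where L_32 = adj(I−A)_32 / det(I−A) = 0.1075 / 0.54325.
Δx_3 = 0.1075 × (+150) / 0.54325 = 16.125 / 0.54325 ≈ 29.7.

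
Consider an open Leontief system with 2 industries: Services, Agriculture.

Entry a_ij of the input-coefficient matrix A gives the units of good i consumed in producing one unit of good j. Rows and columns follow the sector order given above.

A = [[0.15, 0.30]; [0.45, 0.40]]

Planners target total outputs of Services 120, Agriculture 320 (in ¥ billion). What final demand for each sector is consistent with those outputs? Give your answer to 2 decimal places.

d_S = 6.00, d_A = 138.00

I − A =
  [   0.85    -0.30]
  [  -0.45     0.60]
d = (I − A) x:
  d_S = (+0.85)·120 + (-0.30)·320 = 6.00
  d_A = (-0.45)·120 + (+0.60)·320 = 138.00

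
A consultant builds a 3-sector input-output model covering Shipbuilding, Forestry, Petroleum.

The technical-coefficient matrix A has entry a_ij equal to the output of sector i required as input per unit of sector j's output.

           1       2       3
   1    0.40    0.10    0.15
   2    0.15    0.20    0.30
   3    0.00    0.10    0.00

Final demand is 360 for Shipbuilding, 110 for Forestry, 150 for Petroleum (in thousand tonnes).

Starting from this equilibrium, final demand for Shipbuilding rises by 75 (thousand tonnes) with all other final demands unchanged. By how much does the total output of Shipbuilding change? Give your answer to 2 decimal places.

I − A =
  [   0.60    -0.10    -0.15]
  [  -0.15     0.80    -0.30]
  [   0.00    -0.10     1.00]
Cofactors of I−A, C_ij = (−1)^(i+j)·(minor ij) (rows/columns in the sector order above):
  C_11 = (0.80)(1.00) − (-0.30)(-0.10) = 0.7700
  C_12 = −[(-0.15)(1.00) − (-0.30)(0.00)] = 0.1500
  C_13 = (-0.15)(-0.10) − (0.80)(0.00) = 0.0150
  C_21 = −[(-0.10)(1.00) − (-0.15)(-0.10)] = 0.1150
  C_22 = (0.60)(1.00) − (-0.15)(0.00) = 0.6000
  C_23 = −[(0.60)(-0.10) − (-0.10)(0.00)] = 0.0600
  C_31 = (-0.10)(-0.30) − (-0.15)(0.80) = 0.1500
  C_32 = −[(0.60)(-0.30) − (-0.15)(-0.15)] = 0.2025
  C_33 = (0.60)(0.80) − (-0.10)(-0.15) = 0.4650
det(I−A) = Σ_j (I−A)_1j·C_1j = (0.60)(0.7700) + (-0.10)(0.1500) + (-0.15)(0.0150) = 0.44475
adj(I−A) = Cᵀ =
  [ 0.7700   0.1150   0.1500]
  [ 0.1500   0.6000   0.2025]
  [ 0.0150   0.0600   0.4650]
(I − A)⁻¹ = adj(I−A) / det(I−A) ≈
  [   1.7313     0.2586     0.3373]
  [   0.3373     1.3491     0.4553]
  [   0.0337     0.1349     1.0455]
Δx = (I − A)⁻¹ Δd with Δd having +75 in the Shipbuilding component and 0 elsewhere.
So Δx_1 = L_11 · (+75), where L_11 = adj(I−A)_11 / det(I−A) = 0.7700 / 0.44475.
Δx_1 = 0.7700 × (+75) / 0.44475 = 57.75 / 0.44475 ≈ 129.85.

Δx_1 = 129.85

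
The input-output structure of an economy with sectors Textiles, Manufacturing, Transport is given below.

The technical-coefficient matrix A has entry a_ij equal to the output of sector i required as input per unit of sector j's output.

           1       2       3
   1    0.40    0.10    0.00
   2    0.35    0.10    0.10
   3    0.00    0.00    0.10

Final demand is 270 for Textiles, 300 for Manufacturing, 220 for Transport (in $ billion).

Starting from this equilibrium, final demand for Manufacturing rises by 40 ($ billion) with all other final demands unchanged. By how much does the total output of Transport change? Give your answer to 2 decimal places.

Δx_3 = 0.00

I − A =
  [   0.60    -0.10     0.00]
  [  -0.35     0.90    -0.10]
  [   0.00     0.00     0.90]
Cofactors of I−A, C_ij = (−1)^(i+j)·(minor ij) (rows/columns in the sector order above):
  C_11 = (0.90)(0.90) − (-0.10)(0.00) = 0.8100
  C_12 = −[(-0.35)(0.90) − (-0.10)(0.00)] = 0.3150
  C_13 = (-0.35)(0.00) − (0.90)(0.00) = 0.0000
  C_21 = −[(-0.10)(0.90) − (0.00)(0.00)] = 0.0900
  C_22 = (0.60)(0.90) − (0.00)(0.00) = 0.5400
  C_23 = −[(0.60)(0.00) − (-0.10)(0.00)] = 0.0000
  C_31 = (-0.10)(-0.10) − (0.00)(0.90) = 0.0100
  C_32 = −[(0.60)(-0.10) − (0.00)(-0.35)] = 0.0600
  C_33 = (0.60)(0.90) − (-0.10)(-0.35) = 0.5050
det(I−A) = Σ_j (I−A)_1j·C_1j = (0.60)(0.8100) + (-0.10)(0.3150) + (0.00)(0.0000) = 0.4545
adj(I−A) = Cᵀ =
  [ 0.8100   0.0900   0.0100]
  [ 0.3150   0.5400   0.0600]
  [ 0.0000   0.0000   0.5050]
(I − A)⁻¹ = adj(I−A) / det(I−A) ≈
  [   1.7822     0.1980     0.0220]
  [   0.6931     1.1881     0.1320]
  [   0.0000     0.0000     1.1111]
Δx = (I − A)⁻¹ Δd with Δd having +40 in the Manufacturing component and 0 elsewhere.
So Δx_3 = L_32 · (+40), where L_32 = adj(I−A)_32 / det(I−A) = 0.0000 / 0.4545.
Δx_3 = 0.0000 × (+40) / 0.4545 = 0.00 / 0.4545 = 0.00.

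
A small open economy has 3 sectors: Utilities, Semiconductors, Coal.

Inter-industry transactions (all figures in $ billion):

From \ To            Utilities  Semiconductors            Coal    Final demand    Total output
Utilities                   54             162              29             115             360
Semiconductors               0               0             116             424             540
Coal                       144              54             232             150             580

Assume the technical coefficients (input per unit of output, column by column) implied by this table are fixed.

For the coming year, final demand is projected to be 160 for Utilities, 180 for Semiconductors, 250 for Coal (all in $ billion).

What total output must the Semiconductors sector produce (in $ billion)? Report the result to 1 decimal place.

x_S = 319.6

Technical coefficients a_ij = z_ij / X_j:
  a_UU = 54/360 = 0.15, a_SU = 0/360 = 0.00, a_CU = 144/360 = 0.40
  a_US = 162/540 = 0.30, a_SS = 0/540 = 0.00, a_CS = 54/540 = 0.10
  a_UC = 29/580 = 0.05, a_SC = 116/580 = 0.20, a_CC = 232/580 = 0.40
I − A =
  [   0.85    -0.30    -0.05]
  [   0.00     1.00    -0.20]
  [  -0.40    -0.10     0.60]
Cofactors of I−A, C_ij = (−1)^(i+j)·(minor ij) (rows/columns in the sector order above):
  C_11 = (1.00)(0.60) − (-0.20)(-0.10) = 0.5800
  C_12 = −[(0.00)(0.60) − (-0.20)(-0.40)] = 0.0800
  C_13 = (0.00)(-0.10) − (1.00)(-0.40) = 0.4000
  C_21 = −[(-0.30)(0.60) − (-0.05)(-0.10)] = 0.1850
  C_22 = (0.85)(0.60) − (-0.05)(-0.40) = 0.4900
  C_23 = −[(0.85)(-0.10) − (-0.30)(-0.40)] = 0.2050
  C_31 = (-0.30)(-0.20) − (-0.05)(1.00) = 0.1100
  C_32 = −[(0.85)(-0.20) − (-0.05)(0.00)] = 0.1700
  C_33 = (0.85)(1.00) − (-0.30)(0.00) = 0.8500
det(I−A) = Σ_j (I−A)_1j·C_1j = (0.85)(0.5800) + (-0.30)(0.0800) + (-0.05)(0.4000) = 0.4490
adj(I−A) = Cᵀ =
  [ 0.5800   0.1850   0.1100]
  [ 0.0800   0.4900   0.1700]
  [ 0.4000   0.2050   0.8500]
(I − A)⁻¹ = adj(I−A) / det(I−A) ≈
  [   1.2918     0.4120     0.2450]
  [   0.1782     1.0913     0.3786]
  [   0.8909     0.4566     1.8931]
x = (I − A)⁻¹ d = adj(I−A)·d / det(I−A), with det(I−A) = 0.4490:
  x_U = (0.5800·160 + 0.1850·180 + 0.1100·250) / 0.4490 = 153.60 / 0.4490 ≈ 342.1
  x_S = (0.0800·160 + 0.4900·180 + 0.1700·250) / 0.4490 = 143.50 / 0.4490 ≈ 319.6
  x_C = (0.4000·160 + 0.2050·180 + 0.8500·250) / 0.4490 = 313.40 / 0.4490 ≈ 698.0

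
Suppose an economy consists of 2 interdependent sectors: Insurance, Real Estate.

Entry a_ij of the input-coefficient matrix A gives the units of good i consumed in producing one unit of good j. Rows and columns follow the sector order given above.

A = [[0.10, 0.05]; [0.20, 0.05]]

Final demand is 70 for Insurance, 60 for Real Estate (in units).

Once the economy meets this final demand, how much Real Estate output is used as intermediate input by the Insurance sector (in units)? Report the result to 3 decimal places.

z_21 = 16.450

I − A =
  [   0.90    -0.05]
  [  -0.20     0.95]
det(I−A) = (0.90)(0.95) − (-0.05)(-0.20) = 0.8450
adj(I−A) = [[0.95, 0.05], [0.20, 0.90]]
(I − A)⁻¹ = adj(I−A) / det(I−A) ≈
  [   1.1243     0.0592]
  [   0.2367     1.0651]
First solve x = (I − A)⁻¹ d = adj(I−A)·d / det(I−A); in particular x_1 = (0.95·70 + 0.05·60) / 0.8450 = 69.50 / 0.8450 ≈ 82.24852.
Intermediate flow from 2 to 1: z_21 = a_21 · x_1 = 0.20 × 69.50 / 0.8450 = 13.90 / 0.8450 ≈ 16.450.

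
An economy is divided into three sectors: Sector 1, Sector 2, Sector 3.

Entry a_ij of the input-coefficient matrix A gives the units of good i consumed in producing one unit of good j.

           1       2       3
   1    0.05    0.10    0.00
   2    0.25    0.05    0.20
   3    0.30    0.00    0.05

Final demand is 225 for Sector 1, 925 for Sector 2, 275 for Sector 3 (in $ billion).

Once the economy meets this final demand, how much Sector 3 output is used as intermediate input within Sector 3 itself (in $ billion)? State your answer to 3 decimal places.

I − A =
  [   0.95    -0.10     0.00]
  [  -0.25     0.95    -0.20]
  [  -0.30     0.00     0.95]
Cofactors of I−A, C_ij = (−1)^(i+j)·(minor ij) (rows/columns in the sector order above):
  C_11 = (0.95)(0.95) − (-0.20)(0.00) = 0.9025
  C_12 = −[(-0.25)(0.95) − (-0.20)(-0.30)] = 0.2975
  C_13 = (-0.25)(0.00) − (0.95)(-0.30) = 0.2850
  C_21 = −[(-0.10)(0.95) − (0.00)(0.00)] = 0.0950
  C_22 = (0.95)(0.95) − (0.00)(-0.30) = 0.9025
  C_23 = −[(0.95)(0.00) − (-0.10)(-0.30)] = 0.0300
  C_31 = (-0.10)(-0.20) − (0.00)(0.95) = 0.0200
  C_32 = −[(0.95)(-0.20) − (0.00)(-0.25)] = 0.1900
  C_33 = (0.95)(0.95) − (-0.10)(-0.25) = 0.8775
det(I−A) = Σ_j (I−A)_1j·C_1j = (0.95)(0.9025) + (-0.10)(0.2975) + (0.00)(0.2850) = 0.827625
adj(I−A) = Cᵀ =
  [ 0.9025   0.0950   0.0200]
  [ 0.2975   0.9025   0.1900]
  [ 0.2850   0.0300   0.8775]
(I − A)⁻¹ = adj(I−A) / det(I−A) ≈
  [   1.0905     0.1148     0.0242]
  [   0.3595     1.0905     0.2296]
  [   0.3444     0.0362     1.0603]
First solve x = (I − A)⁻¹ d = adj(I−A)·d / det(I−A); in particular x_3 = (0.2850·225 + 0.0300·925 + 0.8775·275) / 0.827625 = 333.1875 / 0.827625 ≈ 402.58269.
Intermediate flow from 3 to 3: z_33 = a_33 · x_3 = 0.05 × 333.1875 / 0.827625 = 16.659375 / 0.827625 ≈ 20.129.

z_33 = 20.129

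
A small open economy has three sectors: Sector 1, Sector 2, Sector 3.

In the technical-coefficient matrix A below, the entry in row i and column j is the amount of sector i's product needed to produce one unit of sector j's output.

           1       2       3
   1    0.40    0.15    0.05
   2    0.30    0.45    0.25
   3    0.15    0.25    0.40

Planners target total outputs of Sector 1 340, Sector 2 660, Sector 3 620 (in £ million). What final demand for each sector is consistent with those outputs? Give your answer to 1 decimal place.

I − A =
  [   0.60    -0.15    -0.05]
  [  -0.30     0.55    -0.25]
  [  -0.15    -0.25     0.60]
d = (I − A) x:
  d_1 = (+0.60)·340 + (-0.15)·660 + (-0.05)·620 = 74.0
  d_2 = (-0.30)·340 + (+0.55)·660 + (-0.25)·620 = 106.0
  d_3 = (-0.15)·340 + (-0.25)·660 + (+0.60)·620 = 156.0

d_1 = 74.0, d_2 = 106.0, d_3 = 156.0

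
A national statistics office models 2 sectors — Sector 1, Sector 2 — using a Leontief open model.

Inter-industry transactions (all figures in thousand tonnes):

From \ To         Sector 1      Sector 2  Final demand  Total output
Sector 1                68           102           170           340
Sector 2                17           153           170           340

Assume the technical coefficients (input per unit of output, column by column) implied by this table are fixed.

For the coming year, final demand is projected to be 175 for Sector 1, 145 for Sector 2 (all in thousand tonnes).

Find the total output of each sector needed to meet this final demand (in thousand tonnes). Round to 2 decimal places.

x_1 = 328.82, x_2 = 293.53

Technical coefficients a_ij = z_ij / X_j:
  a_11 = 68/340 = 0.20, a_21 = 17/340 = 0.05
  a_12 = 102/340 = 0.30, a_22 = 153/340 = 0.45
I − A =
  [   0.80    -0.30]
  [  -0.05     0.55]
det(I−A) = (0.80)(0.55) − (-0.30)(-0.05) = 0.4250
adj(I−A) = [[0.55, 0.30], [0.05, 0.80]]
(I − A)⁻¹ = adj(I−A) / det(I−A) ≈
  [   1.2941     0.7059]
  [   0.1176     1.8824]
x = (I − A)⁻¹ d = adj(I−A)·d / det(I−A), with det(I−A) = 0.4250:
  x_1 = (0.55·175 + 0.30·145) / 0.4250 = 139.75 / 0.4250 ≈ 328.82
  x_2 = (0.05·175 + 0.80·145) / 0.4250 = 124.75 / 0.4250 ≈ 293.53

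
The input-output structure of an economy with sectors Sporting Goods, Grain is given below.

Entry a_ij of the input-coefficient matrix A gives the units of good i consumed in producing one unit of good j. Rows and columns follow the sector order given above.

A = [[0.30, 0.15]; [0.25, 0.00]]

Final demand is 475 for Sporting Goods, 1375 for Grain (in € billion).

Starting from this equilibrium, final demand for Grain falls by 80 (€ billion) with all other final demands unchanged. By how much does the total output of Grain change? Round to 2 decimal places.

Δx_G = -84.53

I − A =
  [   0.70    -0.15]
  [  -0.25     1.00]
det(I−A) = (0.70)(1.00) − (-0.15)(-0.25) = 0.6625
adj(I−A) = [[1.00, 0.15], [0.25, 0.70]]
(I − A)⁻¹ = adj(I−A) / det(I−A) ≈
  [   1.5094     0.2264]
  [   0.3774     1.0566]
Δx = (I − A)⁻¹ Δd with Δd having -80 in the Grain component and 0 elsewhere.
So Δx_G = L_GG · (-80), where L_GG = adj(I−A)_GG / det(I−A) = 0.70 / 0.6625.
Δx_G = 0.70 × (-80) / 0.6625 = -56.00 / 0.6625 ≈ -84.53.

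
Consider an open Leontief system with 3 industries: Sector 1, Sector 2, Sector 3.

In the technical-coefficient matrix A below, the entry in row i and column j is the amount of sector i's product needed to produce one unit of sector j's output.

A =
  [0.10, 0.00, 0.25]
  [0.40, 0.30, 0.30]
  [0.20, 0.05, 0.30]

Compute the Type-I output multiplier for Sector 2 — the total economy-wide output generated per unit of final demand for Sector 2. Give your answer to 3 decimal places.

I − A =
  [   0.90     0.00    -0.25]
  [  -0.40     0.70    -0.30]
  [  -0.20    -0.05     0.70]
Cofactors of I−A, C_ij = (−1)^(i+j)·(minor ij) (rows/columns in the sector order above):
  C_11 = (0.70)(0.70) − (-0.30)(-0.05) = 0.4750
  C_12 = −[(-0.40)(0.70) − (-0.30)(-0.20)] = 0.3400
  C_13 = (-0.40)(-0.05) − (0.70)(-0.20) = 0.1600
  C_21 = −[(0.00)(0.70) − (-0.25)(-0.05)] = 0.0125
  C_22 = (0.90)(0.70) − (-0.25)(-0.20) = 0.5800
  C_23 = −[(0.90)(-0.05) − (0.00)(-0.20)] = 0.0450
  C_31 = (0.00)(-0.30) − (-0.25)(0.70) = 0.1750
  C_32 = −[(0.90)(-0.30) − (-0.25)(-0.40)] = 0.3700
  C_33 = (0.90)(0.70) − (0.00)(-0.40) = 0.6300
det(I−A) = Σ_j (I−A)_1j·C_1j = (0.90)(0.4750) + (0.00)(0.3400) + (-0.25)(0.1600) = 0.3875
adj(I−A) = Cᵀ =
  [ 0.4750   0.0125   0.1750]
  [ 0.3400   0.5800   0.3700]
  [ 0.1600   0.0450   0.6300]
(I − A)⁻¹ = adj(I−A) / det(I−A) ≈
  [   1.2258     0.0323     0.4516]
  [   0.8774     1.4968     0.9548]
  [   0.4129     0.1161     1.6258]
The output multiplier for sector j is the column-j sum of the Leontief inverse (I − A)⁻¹ = adj(I−A) / det(I−A).
Column 2 of adj(I−A): (0.0125, 0.5800, 0.0450); det(I−A) = 0.3875.
m_2 = (0.0125 + 0.5800 + 0.0450) / 0.3875 = 0.6375 / 0.3875 ≈ 1.645.

m_2 = 1.645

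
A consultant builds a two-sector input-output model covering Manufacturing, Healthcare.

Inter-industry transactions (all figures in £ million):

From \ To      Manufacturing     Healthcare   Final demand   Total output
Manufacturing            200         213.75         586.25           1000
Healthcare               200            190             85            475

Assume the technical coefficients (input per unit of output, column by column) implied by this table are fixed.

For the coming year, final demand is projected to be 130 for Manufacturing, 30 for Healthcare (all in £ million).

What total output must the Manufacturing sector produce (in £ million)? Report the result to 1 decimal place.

Technical coefficients a_ij = z_ij / X_j:
  a_11 = 200/1000 = 0.20, a_21 = 200/1000 = 0.20
  a_12 = 213.75/475 = 0.45, a_22 = 190/475 = 0.40
I − A =
  [   0.80    -0.45]
  [  -0.20     0.60]
det(I−A) = (0.80)(0.60) − (-0.45)(-0.20) = 0.3900
adj(I−A) = [[0.60, 0.45], [0.20, 0.80]]
(I − A)⁻¹ = adj(I−A) / det(I−A) ≈
  [   1.5385     1.1538]
  [   0.5128     2.0513]
x = (I − A)⁻¹ d = adj(I−A)·d / det(I−A), with det(I−A) = 0.3900:
  x_1 = (0.60·130 + 0.45·30) / 0.3900 = 91.50 / 0.3900 ≈ 234.6
  x_2 = (0.20·130 + 0.80·30) / 0.3900 = 50.00 / 0.3900 ≈ 128.2

x_1 = 234.6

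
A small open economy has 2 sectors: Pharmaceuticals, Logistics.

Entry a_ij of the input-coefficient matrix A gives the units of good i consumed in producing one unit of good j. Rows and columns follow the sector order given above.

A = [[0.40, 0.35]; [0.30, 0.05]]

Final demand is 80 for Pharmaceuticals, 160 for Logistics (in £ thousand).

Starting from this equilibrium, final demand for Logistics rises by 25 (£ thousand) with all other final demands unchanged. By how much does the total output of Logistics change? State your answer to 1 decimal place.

Δx_L = 32.3

I − A =
  [   0.60    -0.35]
  [  -0.30     0.95]
det(I−A) = (0.60)(0.95) − (-0.35)(-0.30) = 0.4650
adj(I−A) = [[0.95, 0.35], [0.30, 0.60]]
(I − A)⁻¹ = adj(I−A) / det(I−A) ≈
  [   2.0430     0.7527]
  [   0.6452     1.2903]
Δx = (I − A)⁻¹ Δd with Δd having +25 in the Logistics component and 0 elsewhere.
So Δx_L = L_LL · (+25), where L_LL = adj(I−A)_LL / det(I−A) = 0.60 / 0.4650.
Δx_L = 0.60 × (+25) / 0.4650 = 15.00 / 0.4650 ≈ 32.3.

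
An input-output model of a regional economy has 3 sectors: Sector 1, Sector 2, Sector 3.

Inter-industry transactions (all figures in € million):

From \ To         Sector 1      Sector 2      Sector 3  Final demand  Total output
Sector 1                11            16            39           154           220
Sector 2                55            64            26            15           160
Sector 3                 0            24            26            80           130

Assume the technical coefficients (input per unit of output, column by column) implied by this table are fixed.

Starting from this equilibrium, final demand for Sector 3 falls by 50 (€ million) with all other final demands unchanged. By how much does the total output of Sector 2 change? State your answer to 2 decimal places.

Technical coefficients a_ij = z_ij / X_j:
  a_11 = 11/220 = 0.05, a_21 = 55/220 = 0.25, a_31 = 0/220 = 0.00
  a_12 = 16/160 = 0.10, a_22 = 64/160 = 0.40, a_32 = 24/160 = 0.15
  a_13 = 39/130 = 0.30, a_23 = 26/130 = 0.20, a_33 = 26/130 = 0.20
I − A =
  [   0.95    -0.10    -0.30]
  [  -0.25     0.60    -0.20]
  [   0.00    -0.15     0.80]
Cofactors of I−A, C_ij = (−1)^(i+j)·(minor ij) (rows/columns in the sector order above):
  C_11 = (0.60)(0.80) − (-0.20)(-0.15) = 0.4500
  C_12 = −[(-0.25)(0.80) − (-0.20)(0.00)] = 0.2000
  C_13 = (-0.25)(-0.15) − (0.60)(0.00) = 0.0375
  C_21 = −[(-0.10)(0.80) − (-0.30)(-0.15)] = 0.1250
  C_22 = (0.95)(0.80) − (-0.30)(0.00) = 0.7600
  C_23 = −[(0.95)(-0.15) − (-0.10)(0.00)] = 0.1425
  C_31 = (-0.10)(-0.20) − (-0.30)(0.60) = 0.2000
  C_32 = −[(0.95)(-0.20) − (-0.30)(-0.25)] = 0.2650
  C_33 = (0.95)(0.60) − (-0.10)(-0.25) = 0.5450
det(I−A) = Σ_j (I−A)_1j·C_1j = (0.95)(0.4500) + (-0.10)(0.2000) + (-0.30)(0.0375) = 0.39625
adj(I−A) = Cᵀ =
  [ 0.4500   0.1250   0.2000]
  [ 0.2000   0.7600   0.2650]
  [ 0.0375   0.1425   0.5450]
(I − A)⁻¹ = adj(I−A) / det(I−A) ≈
  [   1.1356     0.3155     0.5047]
  [   0.5047     1.9180     0.6688]
  [   0.0946     0.3596     1.3754]
Δx = (I − A)⁻¹ Δd with Δd having -50 in the Sector 3 component and 0 elsewhere.
So Δx_2 = L_23 · (-50), where L_23 = adj(I−A)_23 / det(I−A) = 0.2650 / 0.39625.
Δx_2 = 0.2650 × (-50) / 0.39625 = -13.25 / 0.39625 ≈ -33.44.

Δx_2 = -33.44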